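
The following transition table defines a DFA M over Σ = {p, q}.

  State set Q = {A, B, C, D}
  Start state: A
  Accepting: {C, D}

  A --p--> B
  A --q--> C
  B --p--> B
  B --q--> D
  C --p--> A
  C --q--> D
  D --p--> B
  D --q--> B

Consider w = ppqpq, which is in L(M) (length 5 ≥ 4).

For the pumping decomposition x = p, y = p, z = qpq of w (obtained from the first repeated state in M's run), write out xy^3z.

xy^3z = p·p·p·p·qpq = ppppqpq.
Reading y = p takes M from B back to B, so after x·y·y·y the machine is still in B, and z then leads to the accepting state D. Hence ppppqpq ∈ L(M).

ppppqpq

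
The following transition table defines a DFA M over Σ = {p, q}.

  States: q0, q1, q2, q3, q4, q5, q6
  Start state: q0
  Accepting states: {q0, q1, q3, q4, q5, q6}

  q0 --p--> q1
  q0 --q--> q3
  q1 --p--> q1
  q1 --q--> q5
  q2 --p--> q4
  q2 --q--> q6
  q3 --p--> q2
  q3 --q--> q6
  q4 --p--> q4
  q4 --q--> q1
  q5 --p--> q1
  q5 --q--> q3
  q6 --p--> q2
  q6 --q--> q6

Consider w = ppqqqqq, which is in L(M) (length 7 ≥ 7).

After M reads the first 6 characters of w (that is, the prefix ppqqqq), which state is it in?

q6

Run of M on the first 6 characters of w = p p q q q q:
  step 0: q0  (start)
  step 1: q1  (read p: q0→q1)
  step 2: q1  (read p: q1→q1)
  step 3: q5  (read q: q1→q5)
  step 4: q3  (read q: q5→q3)
  step 5: q6  (read q: q3→q6)
  step 6: q6  (read q: q6→q6)

After reading 6 characters, M is in state q6.
(This kind of state-tracing is the core of the pumping-lemma construction: with 7 states, pigeonhole forces a repeat within the first 7 steps.)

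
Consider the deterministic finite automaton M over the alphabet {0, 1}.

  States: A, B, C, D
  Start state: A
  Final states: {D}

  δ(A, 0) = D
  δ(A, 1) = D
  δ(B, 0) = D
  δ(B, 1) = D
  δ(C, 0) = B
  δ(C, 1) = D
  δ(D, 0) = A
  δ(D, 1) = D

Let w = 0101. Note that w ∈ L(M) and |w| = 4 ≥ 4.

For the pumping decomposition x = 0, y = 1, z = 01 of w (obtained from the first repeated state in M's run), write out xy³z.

xy^3z = 0·1·1·1·01 = 011101.
Reading y = 1 takes M from D back to D, so after x·y·y·y the machine is still in D, and z then leads to the accepting state D. Hence 011101 ∈ L(M).

011101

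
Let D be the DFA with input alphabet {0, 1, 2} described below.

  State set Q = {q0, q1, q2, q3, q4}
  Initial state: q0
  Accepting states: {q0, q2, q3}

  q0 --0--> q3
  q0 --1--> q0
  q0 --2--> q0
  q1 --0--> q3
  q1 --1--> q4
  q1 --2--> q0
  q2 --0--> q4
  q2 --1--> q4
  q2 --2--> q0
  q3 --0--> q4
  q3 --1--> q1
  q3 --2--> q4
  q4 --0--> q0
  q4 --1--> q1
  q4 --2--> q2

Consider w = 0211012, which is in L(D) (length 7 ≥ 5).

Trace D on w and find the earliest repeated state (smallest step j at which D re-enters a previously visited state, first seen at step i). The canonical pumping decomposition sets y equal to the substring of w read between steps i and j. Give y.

11

State sequence: q0 -0-> q3 -2-> q4 -1-> q1 -1-> q4 -0-> q0 -1-> q0 -2-> q0
First repeat at step 4: q4 was already visited.

So i = 2, j = 4, giving x = w[0:2] = 02, y = w[2:4] = 11, z = w[4:7] = 012.
Check: |xy| = 4 ≤ 5 and |y| = 2 ≥ 1. Reading y takes D from q4 back to q4, so every xyⁱz is accepted.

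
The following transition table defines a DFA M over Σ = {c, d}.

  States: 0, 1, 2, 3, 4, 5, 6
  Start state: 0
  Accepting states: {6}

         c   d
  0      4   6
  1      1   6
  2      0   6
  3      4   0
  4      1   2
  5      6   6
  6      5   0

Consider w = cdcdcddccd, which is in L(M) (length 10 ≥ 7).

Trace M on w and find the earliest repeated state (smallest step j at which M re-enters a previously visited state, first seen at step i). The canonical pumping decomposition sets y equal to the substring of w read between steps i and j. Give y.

Run of M on w = c d c d c d d c c d:
  step 0: 0  (start)
  step 1: 4  (read c: 0→4)
  step 2: 2  (read d: 4→2)
  step 3: 0  (read c: 2→0)   ← first repeat (0 seen earlier)
  step 4: 6  (read d: 0→6)
  step 5: 5  (read c: 6→5)
  step 6: 6  (read d: 5→6)
  step 7: 0  (read d: 6→0)
  step 8: 4  (read c: 0→4)
  step 9: 1  (read c: 4→1)
  step 10: 6  (read d: 1→6)

So i = 0, j = 3, giving x = w[0:0] = ε, y = w[0:3] = cdc, z = w[3:10] = dcddccd.
Check: |xy| = 3 ≤ 7 and |y| = 3 ≥ 1. Reading y takes M from 0 back to 0, so every xyⁱz is accepted.

cdc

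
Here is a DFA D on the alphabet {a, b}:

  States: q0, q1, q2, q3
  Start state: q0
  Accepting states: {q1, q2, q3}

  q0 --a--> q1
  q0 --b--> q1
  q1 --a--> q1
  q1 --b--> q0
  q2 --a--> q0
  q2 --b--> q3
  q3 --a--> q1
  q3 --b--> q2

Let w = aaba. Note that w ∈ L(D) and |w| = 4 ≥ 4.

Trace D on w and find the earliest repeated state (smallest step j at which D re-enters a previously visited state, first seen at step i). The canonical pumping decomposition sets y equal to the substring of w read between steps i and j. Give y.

a

Run of D on w = a a b a:
  step 0: q0  (start)
  step 1: q1  (read a: q0→q1)
  step 2: q1  (read a: q1→q1)   ← first repeat (q1 seen earlier)
  step 3: q0  (read b: q1→q0)
  step 4: q1  (read a: q0→q1)

So i = 1, j = 2, giving x = w[0:1] = a, y = w[1:2] = a, z = w[2:4] = ba.
Check: |xy| = 2 ≤ 4 and |y| = 1 ≥ 1. Reading y takes D from q1 back to q1, so every xyⁱz is accepted.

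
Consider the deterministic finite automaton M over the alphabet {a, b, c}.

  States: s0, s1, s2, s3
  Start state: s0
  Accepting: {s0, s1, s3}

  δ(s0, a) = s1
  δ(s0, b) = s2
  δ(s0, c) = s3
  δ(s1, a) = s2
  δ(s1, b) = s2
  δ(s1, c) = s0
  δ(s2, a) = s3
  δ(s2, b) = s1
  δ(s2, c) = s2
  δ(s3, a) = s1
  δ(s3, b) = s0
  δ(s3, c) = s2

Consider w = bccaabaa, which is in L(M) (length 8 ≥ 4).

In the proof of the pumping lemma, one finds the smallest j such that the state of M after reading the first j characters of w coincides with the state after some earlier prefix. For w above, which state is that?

Run of M on w = b c c a a b a a:
  step 0: s0  (start)
  step 1: s2  (read b: s0→s2)
  step 2: s2  (read c: s2→s2)   ← first repeat (s2 seen earlier)
  step 3: s2  (read c: s2→s2)
  step 4: s3  (read a: s2→s3)
  step 5: s1  (read a: s3→s1)
  step 6: s2  (read b: s1→s2)
  step 7: s3  (read a: s2→s3)
  step 8: s1  (read a: s3→s1)

The earliest repeat is at step j = 2: M is in s2, which it already visited at step i = 1.
The DFA has 4 states, so the proof of the pumping lemma guarantees a repeated state among the first 4+1 visited; the segment between the two visits is the pumpable y.

s2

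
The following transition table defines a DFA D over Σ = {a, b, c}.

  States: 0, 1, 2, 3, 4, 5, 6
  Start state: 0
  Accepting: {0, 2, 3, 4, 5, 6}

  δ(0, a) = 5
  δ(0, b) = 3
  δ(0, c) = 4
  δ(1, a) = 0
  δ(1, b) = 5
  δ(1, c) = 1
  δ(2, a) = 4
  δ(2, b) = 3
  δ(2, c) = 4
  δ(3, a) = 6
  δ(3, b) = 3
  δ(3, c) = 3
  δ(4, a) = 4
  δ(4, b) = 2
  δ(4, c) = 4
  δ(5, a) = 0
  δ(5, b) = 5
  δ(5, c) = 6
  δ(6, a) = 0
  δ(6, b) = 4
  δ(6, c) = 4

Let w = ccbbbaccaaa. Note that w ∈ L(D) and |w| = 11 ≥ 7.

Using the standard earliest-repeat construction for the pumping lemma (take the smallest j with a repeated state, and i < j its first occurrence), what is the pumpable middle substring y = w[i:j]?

c

State sequence: 0 -c-> 4 -c-> 4 -b-> 2 -b-> 3 -b-> 3 -a-> 6 -c-> 4 -c-> 4 -a-> 4 -a-> 4 -a-> 4
First repeat at step 2: 4 was already visited.

So i = 1, j = 2, giving x = w[0:1] = c, y = w[1:2] = c, z = w[2:11] = bbbaccaaa.
Check: |xy| = 2 ≤ 7 and |y| = 1 ≥ 1. Reading y takes D from 4 back to 4, so every xyⁱz is accepted.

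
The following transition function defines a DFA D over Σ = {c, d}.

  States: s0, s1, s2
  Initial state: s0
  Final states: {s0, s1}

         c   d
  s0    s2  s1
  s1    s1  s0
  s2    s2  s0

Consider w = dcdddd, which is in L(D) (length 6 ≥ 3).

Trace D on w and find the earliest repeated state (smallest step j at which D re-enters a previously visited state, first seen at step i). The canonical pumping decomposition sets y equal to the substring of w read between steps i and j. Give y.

c

Run of D on w = d c d d d d:
  step 0: s0  (start)
  step 1: s1  (read d: s0→s1)
  step 2: s1  (read c: s1→s1)   ← first repeat (s1 seen earlier)
  step 3: s0  (read d: s1→s0)
  step 4: s1  (read d: s0→s1)
  step 5: s0  (read d: s1→s0)
  step 6: s1  (read d: s0→s1)

So i = 1, j = 2, giving x = w[0:1] = d, y = w[1:2] = c, z = w[2:6] = dddd.
Check: |xy| = 2 ≤ 3 and |y| = 1 ≥ 1. Reading y takes D from s1 back to s1, so every xyⁱz is accepted.
With |Q| = 3, pigeonhole forces a state repeat no later than step 3; the substring read between the first and second visits to that state can be pumped.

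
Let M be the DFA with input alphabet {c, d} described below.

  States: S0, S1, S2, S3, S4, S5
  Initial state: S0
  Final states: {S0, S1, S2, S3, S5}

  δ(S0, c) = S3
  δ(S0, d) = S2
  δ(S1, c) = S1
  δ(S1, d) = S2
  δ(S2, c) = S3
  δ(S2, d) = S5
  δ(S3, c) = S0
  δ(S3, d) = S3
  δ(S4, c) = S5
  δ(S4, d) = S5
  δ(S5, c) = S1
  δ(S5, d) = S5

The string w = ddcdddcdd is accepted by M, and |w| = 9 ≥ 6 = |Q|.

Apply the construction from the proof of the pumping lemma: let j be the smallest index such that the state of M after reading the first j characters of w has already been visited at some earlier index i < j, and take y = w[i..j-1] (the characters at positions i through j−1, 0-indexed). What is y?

dcd

State sequence: S0 -d-> S2 -d-> S5 -c-> S1 -d-> S2 -d-> S5 -d-> S5 -c-> S1 -d-> S2 -d-> S5
First repeat at step 4: S2 was already visited.

So i = 1, j = 4, giving x = w[0:1] = d, y = w[1:4] = dcd, z = w[4:9] = ddcdd.
Check: |xy| = 4 ≤ 6 and |y| = 3 ≥ 1. Reading y takes M from S2 back to S2, so every xyⁱz is accepted.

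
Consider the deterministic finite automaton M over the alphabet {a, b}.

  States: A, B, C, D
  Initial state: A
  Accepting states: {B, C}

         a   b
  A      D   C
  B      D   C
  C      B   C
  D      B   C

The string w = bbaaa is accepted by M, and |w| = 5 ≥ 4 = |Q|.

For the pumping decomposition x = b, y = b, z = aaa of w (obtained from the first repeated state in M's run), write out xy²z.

xy^2z = b·b·b·aaa = bbbaaa.
Reading y = b takes M from C back to C, so after x·y·y the machine is still in C, and z then leads to the accepting state B. Hence bbbaaa ∈ L(M).

bbbaaa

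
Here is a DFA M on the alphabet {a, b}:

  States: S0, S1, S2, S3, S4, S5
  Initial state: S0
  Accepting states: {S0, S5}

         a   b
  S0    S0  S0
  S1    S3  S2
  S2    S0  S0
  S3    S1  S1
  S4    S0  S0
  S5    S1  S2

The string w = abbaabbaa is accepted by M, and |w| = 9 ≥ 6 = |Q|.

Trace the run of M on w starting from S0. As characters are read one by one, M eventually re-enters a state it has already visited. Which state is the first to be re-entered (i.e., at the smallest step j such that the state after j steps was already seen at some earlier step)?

S0

State sequence: S0 -a-> S0 -b-> S0 -b-> S0 -a-> S0 -a-> S0 -b-> S0 -b-> S0 -a-> S0 -a-> S0
First repeat at step 1: S0 was already visited.

The earliest repeat is at step j = 1: M is in S0, which it already visited at step i = 0.
The DFA has 6 states, so the proof of the pumping lemma guarantees a repeated state among the first 6+1 visited; the segment between the two visits is the pumpable y.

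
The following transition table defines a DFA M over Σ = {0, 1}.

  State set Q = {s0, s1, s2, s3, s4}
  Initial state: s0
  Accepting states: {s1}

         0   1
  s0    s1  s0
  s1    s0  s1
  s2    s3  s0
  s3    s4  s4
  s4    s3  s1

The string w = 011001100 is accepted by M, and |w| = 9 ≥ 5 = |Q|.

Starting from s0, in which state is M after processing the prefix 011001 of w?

s1

Run of M on the first 6 characters of w = 0 1 1 0 0 1:
  step 0: s0  (start)
  step 1: s1  (read 0: s0→s1)
  step 2: s1  (read 1: s1→s1)
  step 3: s1  (read 1: s1→s1)
  step 4: s0  (read 0: s1→s0)
  step 5: s1  (read 0: s0→s1)
  step 6: s1  (read 1: s1→s1)

After reading 6 characters, M is in state s1.
(This kind of state-tracing is the core of the pumping-lemma construction: with 5 states, pigeonhole forces a repeat within the first 5 steps.)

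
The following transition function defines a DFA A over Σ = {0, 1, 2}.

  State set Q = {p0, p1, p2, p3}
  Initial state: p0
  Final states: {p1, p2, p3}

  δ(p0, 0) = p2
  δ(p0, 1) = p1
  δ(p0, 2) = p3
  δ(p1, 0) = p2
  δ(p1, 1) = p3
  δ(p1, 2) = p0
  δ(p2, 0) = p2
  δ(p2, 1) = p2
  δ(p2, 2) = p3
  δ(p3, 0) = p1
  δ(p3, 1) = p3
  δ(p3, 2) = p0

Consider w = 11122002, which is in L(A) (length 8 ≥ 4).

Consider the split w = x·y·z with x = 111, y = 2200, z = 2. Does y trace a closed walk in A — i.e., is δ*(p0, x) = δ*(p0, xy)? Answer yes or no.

Run of A on the first 7 characters of w = 1 1 1 2 2 0 0:
  step 0: p0  (start)
  step 1: p1  (read 1: p0→p1)
  step 2: p3  (read 1: p1→p3)
  step 3: p3  (read 1: p3→p3)
  step 4: p0  (read 2: p3→p0)
  step 5: p3  (read 2: p0→p3)
  step 6: p1  (read 0: p3→p1)
  step 7: p2  (read 0: p1→p2)

After x (step 3): p3. After xy (step 7): p2.
They differ (p3 ≠ p2), so y is not a cycle from the state after x; this split is not the one the pumping-lemma construction produces, and pumping y need not keep the string in L(A).

no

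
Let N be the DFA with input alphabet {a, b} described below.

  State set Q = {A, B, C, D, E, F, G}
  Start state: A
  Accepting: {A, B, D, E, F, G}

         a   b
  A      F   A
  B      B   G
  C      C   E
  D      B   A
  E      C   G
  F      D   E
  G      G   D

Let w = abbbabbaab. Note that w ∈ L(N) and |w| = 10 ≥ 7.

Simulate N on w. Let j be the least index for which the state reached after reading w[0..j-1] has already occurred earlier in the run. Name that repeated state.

G

State sequence: A -a-> F -b-> E -b-> G -b-> D -a-> B -b-> G -b-> D -a-> B -a-> B -b-> G
First repeat at step 6: G was already visited.

The earliest repeat is at step j = 6: N is in G, which it already visited at step i = 3.
Since N has 7 states, any run of length ≥ 7 visits 7+1 states, so by pigeonhole some state repeats within the first 7 steps — that repeat gives the pumpable loop.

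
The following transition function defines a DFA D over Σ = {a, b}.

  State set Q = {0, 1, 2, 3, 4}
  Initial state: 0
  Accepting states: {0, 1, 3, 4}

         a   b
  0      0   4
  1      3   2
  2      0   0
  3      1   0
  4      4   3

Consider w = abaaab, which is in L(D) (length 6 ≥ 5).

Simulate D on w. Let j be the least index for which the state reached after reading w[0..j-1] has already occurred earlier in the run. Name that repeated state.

Run of D on w = a b a a a b:
  step 0: 0  (start)
  step 1: 0  (read a: 0→0)   ← first repeat (0 seen earlier)
  step 2: 4  (read b: 0→4)
  step 3: 4  (read a: 4→4)
  step 4: 4  (read a: 4→4)
  step 5: 4  (read a: 4→4)
  step 6: 3  (read b: 4→3)

The earliest repeat is at step j = 1: D is in 0, which it already visited at step i = 0.

0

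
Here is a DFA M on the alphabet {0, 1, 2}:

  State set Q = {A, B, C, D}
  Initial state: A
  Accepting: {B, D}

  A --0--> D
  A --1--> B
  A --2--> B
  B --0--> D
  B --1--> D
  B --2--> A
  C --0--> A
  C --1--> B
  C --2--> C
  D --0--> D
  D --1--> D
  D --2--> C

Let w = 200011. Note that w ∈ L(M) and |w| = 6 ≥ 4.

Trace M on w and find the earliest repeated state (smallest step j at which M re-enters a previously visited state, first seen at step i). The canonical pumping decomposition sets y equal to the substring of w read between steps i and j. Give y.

Run of M on w = 2 0 0 0 1 1:
  step 0: A  (start)
  step 1: B  (read 2: A→B)
  step 2: D  (read 0: B→D)
  step 3: D  (read 0: D→D)   ← first repeat (D seen earlier)
  step 4: D  (read 0: D→D)
  step 5: D  (read 1: D→D)
  step 6: D  (read 1: D→D)

So i = 2, j = 3, giving x = w[0:2] = 20, y = w[2:3] = 0, z = w[3:6] = 011.
Check: |xy| = 3 ≤ 4 and |y| = 1 ≥ 1. Reading y takes M from D back to D, so every xyⁱz is accepted.

0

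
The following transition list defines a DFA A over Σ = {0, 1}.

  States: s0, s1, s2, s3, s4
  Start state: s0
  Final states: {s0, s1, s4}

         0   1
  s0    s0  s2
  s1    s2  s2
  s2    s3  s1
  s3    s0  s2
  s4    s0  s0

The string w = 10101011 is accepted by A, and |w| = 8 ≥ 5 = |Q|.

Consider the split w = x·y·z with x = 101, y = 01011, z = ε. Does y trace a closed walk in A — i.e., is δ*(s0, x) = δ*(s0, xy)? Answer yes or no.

State sequence: s0 -1-> s2 -0-> s3 -1-> s2 -0-> s3 -1-> s2 -0-> s3 -1-> s2 -1-> s1

After x (step 3): s2. After xy (step 8): s1.
They differ (s2 ≠ s1), so y is not a cycle from the state after x; this split is not the one the pumping-lemma construction produces, and pumping y need not keep the string in L(A).

no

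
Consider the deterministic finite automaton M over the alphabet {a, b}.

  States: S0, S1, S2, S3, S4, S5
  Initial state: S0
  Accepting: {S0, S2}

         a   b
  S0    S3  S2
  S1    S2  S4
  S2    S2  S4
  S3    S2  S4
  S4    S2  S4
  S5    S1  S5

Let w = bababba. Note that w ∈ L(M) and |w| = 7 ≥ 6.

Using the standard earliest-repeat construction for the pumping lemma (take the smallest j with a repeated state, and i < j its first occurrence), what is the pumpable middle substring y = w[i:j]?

State sequence: S0 -b-> S2 -a-> S2 -b-> S4 -a-> S2 -b-> S4 -b-> S4 -a-> S2
First repeat at step 2: S2 was already visited.

So i = 1, j = 2, giving x = w[0:1] = b, y = w[1:2] = a, z = w[2:7] = babba.
Check: |xy| = 2 ≤ 6 and |y| = 1 ≥ 1. Reading y takes M from S2 back to S2, so every xyⁱz is accepted.

a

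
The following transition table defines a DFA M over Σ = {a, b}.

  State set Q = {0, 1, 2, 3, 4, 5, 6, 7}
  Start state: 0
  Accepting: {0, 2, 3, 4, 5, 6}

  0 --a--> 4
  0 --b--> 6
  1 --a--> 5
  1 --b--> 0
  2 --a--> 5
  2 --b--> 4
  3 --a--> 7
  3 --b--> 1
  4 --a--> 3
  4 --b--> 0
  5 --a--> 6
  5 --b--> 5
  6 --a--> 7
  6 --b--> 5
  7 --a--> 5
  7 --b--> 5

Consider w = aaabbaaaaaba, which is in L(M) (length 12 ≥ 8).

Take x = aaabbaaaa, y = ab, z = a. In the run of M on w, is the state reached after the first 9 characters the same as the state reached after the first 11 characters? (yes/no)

no

Run of M on the first 11 characters of w = a a a b b a a a a a b:
  step 0: 0  (start)
  step 1: 4  (read a: 0→4)
  step 2: 3  (read a: 4→3)
  step 3: 7  (read a: 3→7)
  step 4: 5  (read b: 7→5)
  step 5: 5  (read b: 5→5)
  step 6: 6  (read a: 5→6)
  step 7: 7  (read a: 6→7)
  step 8: 5  (read a: 7→5)
  step 9: 6  (read a: 5→6)
  step 10: 7  (read a: 6→7)
  step 11: 5  (read b: 7→5)

After x (step 9): 6. After xy (step 11): 5.
They differ (6 ≠ 5), so y is not a cycle from the state after x; this split is not the one the pumping-lemma construction produces, and pumping y need not keep the string in L(M).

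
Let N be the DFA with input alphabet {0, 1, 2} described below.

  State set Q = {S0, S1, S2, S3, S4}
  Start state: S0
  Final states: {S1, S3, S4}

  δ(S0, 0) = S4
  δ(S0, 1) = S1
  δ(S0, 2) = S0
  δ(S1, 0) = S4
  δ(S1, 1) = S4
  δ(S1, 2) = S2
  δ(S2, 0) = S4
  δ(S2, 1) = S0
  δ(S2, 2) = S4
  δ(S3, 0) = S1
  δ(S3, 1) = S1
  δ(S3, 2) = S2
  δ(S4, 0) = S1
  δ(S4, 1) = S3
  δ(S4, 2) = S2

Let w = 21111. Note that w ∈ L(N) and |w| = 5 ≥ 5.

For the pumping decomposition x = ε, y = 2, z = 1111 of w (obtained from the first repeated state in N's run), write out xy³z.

xy^3z = ε·2·2·2·1111 = 2221111.
Reading y = 2 takes N from S0 back to S0, so after x·y·y·y the machine is still in S0, and z then leads to the accepting state S1. Hence 2221111 ∈ L(N).

2221111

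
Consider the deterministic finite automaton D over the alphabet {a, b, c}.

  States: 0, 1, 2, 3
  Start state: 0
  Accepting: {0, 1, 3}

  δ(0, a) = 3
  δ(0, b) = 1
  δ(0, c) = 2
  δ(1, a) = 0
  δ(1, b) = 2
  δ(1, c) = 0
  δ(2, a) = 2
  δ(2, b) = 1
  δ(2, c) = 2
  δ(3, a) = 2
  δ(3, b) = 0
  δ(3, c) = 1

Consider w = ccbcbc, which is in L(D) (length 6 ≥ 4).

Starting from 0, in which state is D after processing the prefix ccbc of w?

0

Run of D on the first 4 characters of w = c c b c:
  step 0: 0  (start)
  step 1: 2  (read c: 0→2)
  step 2: 2  (read c: 2→2)
  step 3: 1  (read b: 2→1)
  step 4: 0  (read c: 1→0)

After reading 4 characters, D is in state 0.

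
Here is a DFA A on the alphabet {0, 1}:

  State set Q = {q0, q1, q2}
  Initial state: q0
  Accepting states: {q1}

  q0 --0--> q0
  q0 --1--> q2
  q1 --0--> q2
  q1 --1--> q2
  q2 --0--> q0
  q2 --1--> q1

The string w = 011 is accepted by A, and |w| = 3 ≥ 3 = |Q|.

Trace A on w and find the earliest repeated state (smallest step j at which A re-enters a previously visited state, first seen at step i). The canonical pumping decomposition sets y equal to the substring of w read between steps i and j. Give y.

Run of A on w = 0 1 1:
  step 0: q0  (start)
  step 1: q0  (read 0: q0→q0)   ← first repeat (q0 seen earlier)
  step 2: q2  (read 1: q0→q2)
  step 3: q1  (read 1: q2→q1)

So i = 0, j = 1, giving x = w[0:0] = ε, y = w[0:1] = 0, z = w[1:3] = 11.
Check: |xy| = 1 ≤ 3 and |y| = 1 ≥ 1. Reading y takes A from q0 back to q0, so every xyⁱz is accepted.

0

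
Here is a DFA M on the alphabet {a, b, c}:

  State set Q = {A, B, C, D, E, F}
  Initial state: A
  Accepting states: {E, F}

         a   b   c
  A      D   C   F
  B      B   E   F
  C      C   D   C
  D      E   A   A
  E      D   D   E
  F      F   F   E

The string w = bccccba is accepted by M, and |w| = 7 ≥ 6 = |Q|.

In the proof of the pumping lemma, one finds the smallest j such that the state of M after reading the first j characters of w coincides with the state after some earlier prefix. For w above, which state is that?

C

Run of M on w = b c c c c b a:
  step 0: A  (start)
  step 1: C  (read b: A→C)
  step 2: C  (read c: C→C)   ← first repeat (C seen earlier)
  step 3: C  (read c: C→C)
  step 4: C  (read c: C→C)
  step 5: C  (read c: C→C)
  step 6: D  (read b: C→D)
  step 7: E  (read a: D→E)

The earliest repeat is at step j = 2: M is in C, which it already visited at step i = 1.
Since M has 6 states, any run of length ≥ 6 visits 6+1 states, so by pigeonhole some state repeats within the first 6 steps — that repeat gives the pumpable loop.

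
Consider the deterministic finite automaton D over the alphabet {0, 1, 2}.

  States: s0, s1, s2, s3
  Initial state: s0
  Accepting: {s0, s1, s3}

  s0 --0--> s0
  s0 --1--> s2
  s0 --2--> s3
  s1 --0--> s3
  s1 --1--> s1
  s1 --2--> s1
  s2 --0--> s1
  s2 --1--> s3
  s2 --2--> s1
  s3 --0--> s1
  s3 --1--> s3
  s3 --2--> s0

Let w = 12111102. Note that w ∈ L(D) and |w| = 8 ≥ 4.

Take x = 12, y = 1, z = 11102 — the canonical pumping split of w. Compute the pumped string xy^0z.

1211102

xy⁰z = xz = 12·11102 = 1211102.
Reading y = 1 takes D from s1 back to s1, so after x the machine is still in s1, and z then leads to the accepting state s0. Hence 1211102 ∈ L(D).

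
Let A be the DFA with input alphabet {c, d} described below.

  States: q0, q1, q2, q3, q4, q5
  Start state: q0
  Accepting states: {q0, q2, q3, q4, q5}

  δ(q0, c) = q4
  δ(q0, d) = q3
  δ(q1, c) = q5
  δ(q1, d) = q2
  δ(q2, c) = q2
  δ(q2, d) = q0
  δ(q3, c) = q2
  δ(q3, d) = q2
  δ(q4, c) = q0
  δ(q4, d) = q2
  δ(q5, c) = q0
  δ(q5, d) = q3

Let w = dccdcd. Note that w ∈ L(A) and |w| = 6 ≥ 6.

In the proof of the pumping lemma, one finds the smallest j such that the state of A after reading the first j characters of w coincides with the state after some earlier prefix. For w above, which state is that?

State sequence: q0 -d-> q3 -c-> q2 -c-> q2 -d-> q0 -c-> q4 -d-> q2
First repeat at step 3: q2 was already visited.

The earliest repeat is at step j = 3: A is in q2, which it already visited at step i = 2.
Since A has 6 states, any run of length ≥ 6 visits 6+1 states, so by pigeonhole some state repeats within the first 6 steps — that repeat gives the pumpable loop.

q2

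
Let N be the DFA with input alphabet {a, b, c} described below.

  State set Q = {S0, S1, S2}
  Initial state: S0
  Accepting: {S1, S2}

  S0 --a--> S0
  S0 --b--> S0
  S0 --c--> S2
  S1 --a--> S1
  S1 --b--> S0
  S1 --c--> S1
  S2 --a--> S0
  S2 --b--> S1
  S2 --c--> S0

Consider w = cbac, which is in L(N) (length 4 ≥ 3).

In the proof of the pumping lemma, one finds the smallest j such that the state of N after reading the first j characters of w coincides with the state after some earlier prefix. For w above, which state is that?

State sequence: S0 -c-> S2 -b-> S1 -a-> S1 -c-> S1
First repeat at step 3: S1 was already visited.

The earliest repeat is at step j = 3: N is in S1, which it already visited at step i = 2.
The DFA has 3 states, so the proof of the pumping lemma guarantees a repeated state among the first 3+1 visited; the segment between the two visits is the pumpable y.

S1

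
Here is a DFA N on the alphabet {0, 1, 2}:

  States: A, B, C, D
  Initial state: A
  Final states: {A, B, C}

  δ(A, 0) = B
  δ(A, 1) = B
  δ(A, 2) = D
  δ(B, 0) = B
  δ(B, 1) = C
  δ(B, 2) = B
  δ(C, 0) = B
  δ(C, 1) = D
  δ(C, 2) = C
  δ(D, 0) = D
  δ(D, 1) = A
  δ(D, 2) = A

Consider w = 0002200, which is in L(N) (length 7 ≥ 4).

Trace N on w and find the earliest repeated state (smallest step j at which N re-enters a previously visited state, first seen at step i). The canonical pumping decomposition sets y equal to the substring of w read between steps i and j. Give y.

Run of N on w = 0 0 0 2 2 0 0:
  step 0: A  (start)
  step 1: B  (read 0: A→B)
  step 2: B  (read 0: B→B)   ← first repeat (B seen earlier)
  step 3: B  (read 0: B→B)
  step 4: B  (read 2: B→B)
  step 5: B  (read 2: B→B)
  step 6: B  (read 0: B→B)
  step 7: B  (read 0: B→B)

So i = 1, j = 2, giving x = w[0:1] = 0, y = w[1:2] = 0, z = w[2:7] = 02200.
Check: |xy| = 2 ≤ 4 and |y| = 1 ≥ 1. Reading y takes N from B back to B, so every xyⁱz is accepted.
Since N has 4 states, any run of length ≥ 4 visits 4+1 states, so by pigeonhole some state repeats within the first 4 steps — that repeat gives the pumpable loop.

0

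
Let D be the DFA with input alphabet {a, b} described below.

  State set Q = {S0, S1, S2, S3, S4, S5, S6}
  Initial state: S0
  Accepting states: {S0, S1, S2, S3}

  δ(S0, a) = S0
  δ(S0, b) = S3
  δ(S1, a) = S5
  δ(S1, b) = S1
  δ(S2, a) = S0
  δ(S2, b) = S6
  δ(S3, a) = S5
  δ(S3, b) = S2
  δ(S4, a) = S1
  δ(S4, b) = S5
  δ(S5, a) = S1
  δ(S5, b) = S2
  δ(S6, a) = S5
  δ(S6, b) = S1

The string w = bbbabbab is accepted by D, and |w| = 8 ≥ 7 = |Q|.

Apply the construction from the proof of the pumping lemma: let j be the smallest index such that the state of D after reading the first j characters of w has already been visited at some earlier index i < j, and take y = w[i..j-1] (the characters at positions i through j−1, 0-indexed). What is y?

bab

State sequence: S0 -b-> S3 -b-> S2 -b-> S6 -a-> S5 -b-> S2 -b-> S6 -a-> S5 -b-> S2
First repeat at step 5: S2 was already visited.

So i = 2, j = 5, giving x = w[0:2] = bb, y = w[2:5] = bab, z = w[5:8] = bab.
Check: |xy| = 5 ≤ 7 and |y| = 3 ≥ 1. Reading y takes D from S2 back to S2, so every xyⁱz is accepted.
Pumping length from the standard proof: p = 7 (the number of states). The repeated state found above gives |xy| = j ≤ 7 and |y| = j − i ≥ 1.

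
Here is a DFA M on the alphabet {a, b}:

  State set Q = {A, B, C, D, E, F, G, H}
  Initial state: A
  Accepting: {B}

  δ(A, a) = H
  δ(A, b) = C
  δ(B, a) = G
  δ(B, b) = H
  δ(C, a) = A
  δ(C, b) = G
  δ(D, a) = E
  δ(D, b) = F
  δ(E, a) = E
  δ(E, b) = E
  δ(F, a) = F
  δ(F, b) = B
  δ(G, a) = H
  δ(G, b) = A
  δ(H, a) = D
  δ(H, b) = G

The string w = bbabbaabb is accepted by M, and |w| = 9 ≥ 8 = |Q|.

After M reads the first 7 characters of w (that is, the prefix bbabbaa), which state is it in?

D

Run of M on the first 7 characters of w = b b a b b a a:
  step 0: A  (start)
  step 1: C  (read b: A→C)
  step 2: G  (read b: C→G)
  step 3: H  (read a: G→H)
  step 4: G  (read b: H→G)
  step 5: A  (read b: G→A)
  step 6: H  (read a: A→H)
  step 7: D  (read a: H→D)

After reading 7 characters, M is in state D.
(This kind of state-tracing is the core of the pumping-lemma construction: with 8 states, pigeonhole forces a repeat within the first 8 steps.)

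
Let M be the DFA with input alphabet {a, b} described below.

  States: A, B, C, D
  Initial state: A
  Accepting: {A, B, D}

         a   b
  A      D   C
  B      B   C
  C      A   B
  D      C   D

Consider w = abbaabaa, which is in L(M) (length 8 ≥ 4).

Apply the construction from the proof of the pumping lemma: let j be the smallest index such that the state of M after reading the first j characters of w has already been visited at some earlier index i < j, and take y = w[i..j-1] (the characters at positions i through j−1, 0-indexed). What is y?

State sequence: A -a-> D -b-> D -b-> D -a-> C -a-> A -b-> C -a-> A -a-> D
First repeat at step 2: D was already visited.

So i = 1, j = 2, giving x = w[0:1] = a, y = w[1:2] = b, z = w[2:8] = baabaa.
Check: |xy| = 2 ≤ 4 and |y| = 1 ≥ 1. Reading y takes M from D back to D, so every xyⁱz is accepted.
The DFA has 4 states, so the proof of the pumping lemma guarantees a repeated state among the first 4+1 visited; the segment between the two visits is the pumpable y.

b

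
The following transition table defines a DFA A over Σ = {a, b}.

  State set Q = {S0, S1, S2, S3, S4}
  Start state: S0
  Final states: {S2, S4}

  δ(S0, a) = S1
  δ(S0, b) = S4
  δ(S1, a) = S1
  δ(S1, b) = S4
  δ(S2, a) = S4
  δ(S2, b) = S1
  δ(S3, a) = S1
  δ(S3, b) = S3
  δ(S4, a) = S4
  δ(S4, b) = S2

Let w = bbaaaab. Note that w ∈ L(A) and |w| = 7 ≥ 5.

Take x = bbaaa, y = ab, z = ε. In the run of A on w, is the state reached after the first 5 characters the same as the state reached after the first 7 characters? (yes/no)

State sequence: S0 -b-> S4 -b-> S2 -a-> S4 -a-> S4 -a-> S4 -a-> S4 -b-> S2

After x (step 5): S4. After xy (step 7): S2.
They differ (S4 ≠ S2), so y is not a cycle from the state after x; this split is not the one the pumping-lemma construction produces, and pumping y need not keep the string in L(A).

no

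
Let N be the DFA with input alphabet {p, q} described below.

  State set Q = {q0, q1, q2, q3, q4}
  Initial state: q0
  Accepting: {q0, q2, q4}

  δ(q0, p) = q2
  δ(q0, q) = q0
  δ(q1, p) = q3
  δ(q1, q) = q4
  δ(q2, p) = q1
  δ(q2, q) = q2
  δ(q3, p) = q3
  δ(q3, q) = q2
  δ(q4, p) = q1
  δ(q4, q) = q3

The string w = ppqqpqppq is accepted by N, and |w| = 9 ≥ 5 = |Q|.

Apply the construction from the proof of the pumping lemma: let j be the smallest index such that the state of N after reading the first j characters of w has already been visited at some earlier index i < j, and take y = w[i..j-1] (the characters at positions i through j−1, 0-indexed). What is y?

p

State sequence: q0 -p-> q2 -p-> q1 -q-> q4 -q-> q3 -p-> q3 -q-> q2 -p-> q1 -p-> q3 -q-> q2
First repeat at step 5: q3 was already visited.

So i = 4, j = 5, giving x = w[0:4] = ppqq, y = w[4:5] = p, z = w[5:9] = qppq.
Check: |xy| = 5 ≤ 5 and |y| = 1 ≥ 1. Reading y takes N from q3 back to q3, so every xyⁱz is accepted.
Pumping length from the standard proof: p = 5 (the number of states). The repeated state found above gives |xy| = j ≤ 5 and |y| = j − i ≥ 1.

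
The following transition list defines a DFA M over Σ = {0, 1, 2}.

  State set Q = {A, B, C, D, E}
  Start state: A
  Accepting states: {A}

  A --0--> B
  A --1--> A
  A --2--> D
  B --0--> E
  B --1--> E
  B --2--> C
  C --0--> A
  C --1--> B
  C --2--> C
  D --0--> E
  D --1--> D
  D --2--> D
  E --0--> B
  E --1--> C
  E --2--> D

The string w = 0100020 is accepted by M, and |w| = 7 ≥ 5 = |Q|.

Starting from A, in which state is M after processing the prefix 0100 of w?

State sequence: A -0-> B -1-> E -0-> B -0-> E

After reading 4 characters, M is in state E.
(This kind of state-tracing is the core of the pumping-lemma construction: with 5 states, pigeonhole forces a repeat within the first 5 steps.)

E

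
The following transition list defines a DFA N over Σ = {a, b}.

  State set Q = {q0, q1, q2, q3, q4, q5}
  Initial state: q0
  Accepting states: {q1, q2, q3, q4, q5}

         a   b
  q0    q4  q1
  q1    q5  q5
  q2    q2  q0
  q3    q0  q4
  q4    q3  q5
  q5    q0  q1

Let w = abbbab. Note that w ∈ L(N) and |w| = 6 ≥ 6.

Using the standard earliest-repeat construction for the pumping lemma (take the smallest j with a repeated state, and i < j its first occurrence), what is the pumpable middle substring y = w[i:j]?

bb

State sequence: q0 -a-> q4 -b-> q5 -b-> q1 -b-> q5 -a-> q0 -b-> q1
First repeat at step 4: q5 was already visited.

So i = 2, j = 4, giving x = w[0:2] = ab, y = w[2:4] = bb, z = w[4:6] = ab.
Check: |xy| = 4 ≤ 6 and |y| = 2 ≥ 1. Reading y takes N from q5 back to q5, so every xyⁱz is accepted.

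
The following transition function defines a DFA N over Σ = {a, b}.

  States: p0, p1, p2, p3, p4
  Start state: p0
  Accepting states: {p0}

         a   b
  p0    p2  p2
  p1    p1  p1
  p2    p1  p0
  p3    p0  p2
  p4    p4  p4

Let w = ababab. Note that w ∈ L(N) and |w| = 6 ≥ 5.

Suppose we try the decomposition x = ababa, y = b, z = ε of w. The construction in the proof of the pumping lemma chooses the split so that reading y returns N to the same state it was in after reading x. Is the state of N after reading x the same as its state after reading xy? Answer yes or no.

Run of N on the first 6 characters of w = a b a b a b:
  step 0: p0  (start)
  step 1: p2  (read a: p0→p2)
  step 2: p0  (read b: p2→p0)
  step 3: p2  (read a: p0→p2)
  step 4: p0  (read b: p2→p0)
  step 5: p2  (read a: p0→p2)
  step 6: p0  (read b: p2→p0)

After x (step 5): p2. After xy (step 6): p0.
They differ (p2 ≠ p0), so y is not a cycle from the state after x; this split is not the one the pumping-lemma construction produces, and pumping y need not keep the string in L(N).

no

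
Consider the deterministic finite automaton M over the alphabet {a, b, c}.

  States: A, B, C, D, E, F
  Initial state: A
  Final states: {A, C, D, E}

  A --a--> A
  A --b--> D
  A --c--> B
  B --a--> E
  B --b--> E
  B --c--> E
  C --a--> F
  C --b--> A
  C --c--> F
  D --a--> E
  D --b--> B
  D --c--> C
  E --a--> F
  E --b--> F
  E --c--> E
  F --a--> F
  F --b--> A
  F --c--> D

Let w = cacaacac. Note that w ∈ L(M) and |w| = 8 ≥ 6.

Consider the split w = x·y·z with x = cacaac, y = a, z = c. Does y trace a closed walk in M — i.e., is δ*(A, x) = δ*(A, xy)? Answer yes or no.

Run of M on the first 7 characters of w = c a c a a c a:
  step 0: A  (start)
  step 1: B  (read c: A→B)
  step 2: E  (read a: B→E)
  step 3: E  (read c: E→E)
  step 4: F  (read a: E→F)
  step 5: F  (read a: F→F)
  step 6: D  (read c: F→D)
  step 7: E  (read a: D→E)

After x (step 6): D. After xy (step 7): E.
They differ (D ≠ E), so y is not a cycle from the state after x; this split is not the one the pumping-lemma construction produces, and pumping y need not keep the string in L(M).

no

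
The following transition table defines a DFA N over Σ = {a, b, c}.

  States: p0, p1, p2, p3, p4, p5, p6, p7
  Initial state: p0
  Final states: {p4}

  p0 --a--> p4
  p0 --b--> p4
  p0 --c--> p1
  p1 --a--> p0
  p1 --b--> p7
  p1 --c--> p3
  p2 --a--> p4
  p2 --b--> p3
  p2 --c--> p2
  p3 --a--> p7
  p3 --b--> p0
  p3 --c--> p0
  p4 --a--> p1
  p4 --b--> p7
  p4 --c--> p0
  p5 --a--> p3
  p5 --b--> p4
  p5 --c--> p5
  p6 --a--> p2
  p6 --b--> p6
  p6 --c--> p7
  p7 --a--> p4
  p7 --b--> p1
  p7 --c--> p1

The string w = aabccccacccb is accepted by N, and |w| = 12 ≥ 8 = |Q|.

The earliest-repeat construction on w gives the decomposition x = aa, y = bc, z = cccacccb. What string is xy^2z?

aabcbccccacccb

xy^2z = aa·bc·bc·cccacccb = aabcbccccacccb.
Reading y = bc takes N from p1 back to p1, so after x·y·y the machine is still in p1, and z then leads to the accepting state p4. Hence aabcbccccacccb ∈ L(N).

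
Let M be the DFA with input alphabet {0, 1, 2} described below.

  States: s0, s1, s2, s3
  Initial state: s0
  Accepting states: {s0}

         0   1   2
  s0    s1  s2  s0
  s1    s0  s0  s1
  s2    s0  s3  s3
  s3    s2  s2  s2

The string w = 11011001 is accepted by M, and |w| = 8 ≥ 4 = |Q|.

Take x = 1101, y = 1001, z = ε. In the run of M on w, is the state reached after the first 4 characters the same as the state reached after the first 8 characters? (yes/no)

no

State sequence: s0 -1-> s2 -1-> s3 -0-> s2 -1-> s3 -1-> s2 -0-> s0 -0-> s1 -1-> s0

After x (step 4): s3. After xy (step 8): s0.
They differ (s3 ≠ s0), so y is not a cycle from the state after x; this split is not the one the pumping-lemma construction produces, and pumping y need not keep the string in L(M).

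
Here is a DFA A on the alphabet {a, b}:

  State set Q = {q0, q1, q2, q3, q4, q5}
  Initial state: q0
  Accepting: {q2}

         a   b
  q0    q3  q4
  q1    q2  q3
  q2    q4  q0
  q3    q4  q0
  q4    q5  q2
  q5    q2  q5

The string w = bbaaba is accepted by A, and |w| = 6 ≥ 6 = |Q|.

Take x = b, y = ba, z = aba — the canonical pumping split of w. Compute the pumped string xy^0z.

baba

xy⁰z = xz = b·aba = baba.
Reading y = ba takes A from q4 back to q4, so after x the machine is still in q4, and z then leads to the accepting state q2. Hence baba ∈ L(A).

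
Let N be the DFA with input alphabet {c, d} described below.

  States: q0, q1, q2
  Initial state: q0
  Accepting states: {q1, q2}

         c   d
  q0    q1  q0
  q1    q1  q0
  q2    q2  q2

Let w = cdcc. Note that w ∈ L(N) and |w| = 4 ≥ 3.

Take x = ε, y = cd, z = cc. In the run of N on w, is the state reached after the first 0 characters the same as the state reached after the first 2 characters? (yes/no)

Run of N on the first 2 characters of w = c d:
  step 0: q0  (start)
  step 1: q1  (read c: q0→q1)
  step 2: q0  (read d: q1→q0)

After x (step 0): q0. After xy (step 2): q0.
They match, so y = cd drives N around a cycle from q0 back to itself; pumping y any number of times keeps N in q0 before reading z, and xyⁱz ∈ L(N) for every i ≥ 0.

yes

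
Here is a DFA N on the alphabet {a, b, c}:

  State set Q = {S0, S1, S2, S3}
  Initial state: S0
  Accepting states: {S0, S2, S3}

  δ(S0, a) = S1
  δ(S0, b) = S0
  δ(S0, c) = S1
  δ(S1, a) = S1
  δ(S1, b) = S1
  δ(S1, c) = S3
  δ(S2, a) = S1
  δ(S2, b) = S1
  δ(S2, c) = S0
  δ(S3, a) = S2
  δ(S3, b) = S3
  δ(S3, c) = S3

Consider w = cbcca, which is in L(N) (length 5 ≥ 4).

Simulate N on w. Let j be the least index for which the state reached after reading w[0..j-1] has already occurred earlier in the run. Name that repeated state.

Run of N on w = c b c c a:
  step 0: S0  (start)
  step 1: S1  (read c: S0→S1)
  step 2: S1  (read b: S1→S1)   ← first repeat (S1 seen earlier)
  step 3: S3  (read c: S1→S3)
  step 4: S3  (read c: S3→S3)
  step 5: S2  (read a: S3→S2)

The earliest repeat is at step j = 2: N is in S1, which it already visited at step i = 1.
Pumping length from the standard proof: p = 4 (the number of states). The repeated state found above gives |xy| = j ≤ 4 and |y| = j − i ≥ 1.

S1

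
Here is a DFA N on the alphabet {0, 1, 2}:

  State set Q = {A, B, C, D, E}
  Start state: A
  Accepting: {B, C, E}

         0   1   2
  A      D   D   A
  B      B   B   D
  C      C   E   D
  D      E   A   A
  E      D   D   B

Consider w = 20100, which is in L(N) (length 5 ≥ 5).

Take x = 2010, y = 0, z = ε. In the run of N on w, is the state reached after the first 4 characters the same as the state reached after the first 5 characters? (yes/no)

no

Run of N on the first 5 characters of w = 2 0 1 0 0:
  step 0: A  (start)
  step 1: A  (read 2: A→A)
  step 2: D  (read 0: A→D)
  step 3: A  (read 1: D→A)
  step 4: D  (read 0: A→D)
  step 5: E  (read 0: D→E)

After x (step 4): D. After xy (step 5): E.
They differ (D ≠ E), so y is not a cycle from the state after x; this split is not the one the pumping-lemma construction produces, and pumping y need not keep the string in L(N).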